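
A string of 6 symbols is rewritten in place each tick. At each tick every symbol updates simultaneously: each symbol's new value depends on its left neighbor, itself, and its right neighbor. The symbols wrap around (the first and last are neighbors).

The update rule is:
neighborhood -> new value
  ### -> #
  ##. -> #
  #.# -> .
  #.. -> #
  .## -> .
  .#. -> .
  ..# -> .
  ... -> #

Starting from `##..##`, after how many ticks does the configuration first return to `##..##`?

6

###..#
####..
.####.
..####
#..###
##..##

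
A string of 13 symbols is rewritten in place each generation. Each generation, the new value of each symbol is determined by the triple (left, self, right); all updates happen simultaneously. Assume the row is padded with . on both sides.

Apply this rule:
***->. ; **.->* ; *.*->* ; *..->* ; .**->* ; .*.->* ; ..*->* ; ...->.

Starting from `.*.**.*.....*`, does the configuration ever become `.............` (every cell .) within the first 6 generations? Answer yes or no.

********...**
*......**.***
**....*****.*
***..**...***
*.******.**.*
***....******
generation 6 is ***....******, still not uniform .

no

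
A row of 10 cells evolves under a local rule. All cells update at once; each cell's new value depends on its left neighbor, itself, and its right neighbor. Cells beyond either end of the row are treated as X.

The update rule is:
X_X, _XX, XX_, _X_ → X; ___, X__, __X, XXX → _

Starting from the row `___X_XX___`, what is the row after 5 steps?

___XXXX___
___X__X___
___X__X___  (fixed point — unchanged through step 5)

___X__X___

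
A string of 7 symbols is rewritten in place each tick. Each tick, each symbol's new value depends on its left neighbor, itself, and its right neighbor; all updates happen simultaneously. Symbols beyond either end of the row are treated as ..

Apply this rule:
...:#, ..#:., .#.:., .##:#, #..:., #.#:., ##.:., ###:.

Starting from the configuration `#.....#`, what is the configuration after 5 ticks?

..###..
#.#...#
....#..
###...#
#...#..

#...#..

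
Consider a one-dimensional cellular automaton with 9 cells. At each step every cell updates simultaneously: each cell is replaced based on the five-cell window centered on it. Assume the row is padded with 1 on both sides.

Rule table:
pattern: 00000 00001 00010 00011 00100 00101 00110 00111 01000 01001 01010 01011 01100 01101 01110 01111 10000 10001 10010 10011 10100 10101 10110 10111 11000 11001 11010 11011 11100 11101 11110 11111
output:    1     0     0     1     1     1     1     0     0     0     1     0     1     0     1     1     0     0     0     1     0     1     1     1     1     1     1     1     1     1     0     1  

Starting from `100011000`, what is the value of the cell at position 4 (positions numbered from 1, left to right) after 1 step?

step 1: 110111101
position 4 holds 1

1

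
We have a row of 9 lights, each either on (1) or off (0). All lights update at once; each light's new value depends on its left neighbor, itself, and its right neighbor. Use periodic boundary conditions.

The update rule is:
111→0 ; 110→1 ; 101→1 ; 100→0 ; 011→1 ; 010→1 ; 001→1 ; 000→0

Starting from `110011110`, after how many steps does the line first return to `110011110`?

3

110110011
011110110
110011110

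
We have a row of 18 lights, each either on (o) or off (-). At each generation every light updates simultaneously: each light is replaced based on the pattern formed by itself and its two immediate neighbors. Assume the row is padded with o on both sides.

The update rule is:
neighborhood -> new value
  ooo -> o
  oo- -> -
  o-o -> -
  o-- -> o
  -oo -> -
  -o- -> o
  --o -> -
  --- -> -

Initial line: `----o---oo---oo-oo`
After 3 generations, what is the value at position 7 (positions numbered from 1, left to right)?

generation 1: o---oo----o------o
generation 2: -o----o---oo------
generation 3: -oo---oo----o-----
position 7 holds o

o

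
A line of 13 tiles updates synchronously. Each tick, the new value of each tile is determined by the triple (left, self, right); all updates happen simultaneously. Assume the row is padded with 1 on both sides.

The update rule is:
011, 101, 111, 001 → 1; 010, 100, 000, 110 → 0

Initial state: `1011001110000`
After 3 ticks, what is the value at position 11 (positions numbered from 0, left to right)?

1

0110011100001
1100111000011
1001110000111
position 11 holds 1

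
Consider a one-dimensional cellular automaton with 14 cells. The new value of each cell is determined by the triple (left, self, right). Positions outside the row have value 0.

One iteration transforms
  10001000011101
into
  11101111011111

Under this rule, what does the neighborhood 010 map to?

At position 0 the neighborhood is 010; the next row has 1 there.

1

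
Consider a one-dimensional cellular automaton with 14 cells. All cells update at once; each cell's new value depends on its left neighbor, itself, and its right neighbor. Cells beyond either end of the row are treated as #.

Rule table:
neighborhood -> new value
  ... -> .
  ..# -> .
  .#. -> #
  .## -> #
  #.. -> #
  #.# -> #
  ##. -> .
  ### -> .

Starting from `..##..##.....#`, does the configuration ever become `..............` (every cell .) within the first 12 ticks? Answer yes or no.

no

#.#.#.#.#....#
.#########...#
##........#..#
..#.......##.#
#.##......#.##
.##.#.....###.
##.###....#..#
..##..#...##.#
#.#.#.##..#.##
.######.#.###.
##.....####..#
..#....#...#.#
tick 12 is ..#....#...#.#, still not uniform .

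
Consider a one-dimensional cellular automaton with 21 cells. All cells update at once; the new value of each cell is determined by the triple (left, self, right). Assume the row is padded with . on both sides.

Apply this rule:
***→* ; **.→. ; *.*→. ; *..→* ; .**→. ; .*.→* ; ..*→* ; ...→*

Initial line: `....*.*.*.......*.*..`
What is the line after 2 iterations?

.***..*..*******...*.

*****.*.*********.***
.***..*..*******...*.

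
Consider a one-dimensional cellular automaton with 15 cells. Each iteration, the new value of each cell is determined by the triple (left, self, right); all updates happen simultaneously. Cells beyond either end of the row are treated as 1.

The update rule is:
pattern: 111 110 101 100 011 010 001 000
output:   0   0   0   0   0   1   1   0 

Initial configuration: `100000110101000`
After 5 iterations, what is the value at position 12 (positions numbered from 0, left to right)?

000001000101001
000011001101010
000100010001010
001100110011010
010001000100010
position 12 holds 0

0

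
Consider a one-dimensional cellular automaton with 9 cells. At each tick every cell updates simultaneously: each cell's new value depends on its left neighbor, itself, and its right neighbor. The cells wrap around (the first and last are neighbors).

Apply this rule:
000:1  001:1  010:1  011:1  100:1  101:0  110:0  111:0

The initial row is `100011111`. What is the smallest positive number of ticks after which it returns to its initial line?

tick 1: 011110000
tick 2: 110001111
tick 3: 001111000
tick 4: 111000111
tick 5: 000111100
tick 6: 111100011
tick 7: 000011110
tick 8: 111110001
tick 9: 000001111
tick 10: 111111000
tick 11: 100000111
tick 12: 011111100
tick 13: 110000011
tick 14: 001111110
tick 15: 111000001
tick 16: 000111111
tick 17: 111100000
tick 18: 100011111

18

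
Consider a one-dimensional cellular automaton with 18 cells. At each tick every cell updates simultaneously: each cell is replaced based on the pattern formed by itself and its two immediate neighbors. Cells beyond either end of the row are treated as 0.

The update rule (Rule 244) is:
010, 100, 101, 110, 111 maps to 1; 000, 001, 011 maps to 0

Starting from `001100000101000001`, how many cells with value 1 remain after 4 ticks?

000110000111100001
000011000011110001
000001100001111001
000000110000111101
count of 1: 7

7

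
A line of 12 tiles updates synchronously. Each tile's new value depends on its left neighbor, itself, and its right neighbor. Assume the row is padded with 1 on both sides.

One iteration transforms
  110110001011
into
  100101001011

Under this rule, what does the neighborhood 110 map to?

0

At position 1 the neighborhood is 110; the next row has 0 there.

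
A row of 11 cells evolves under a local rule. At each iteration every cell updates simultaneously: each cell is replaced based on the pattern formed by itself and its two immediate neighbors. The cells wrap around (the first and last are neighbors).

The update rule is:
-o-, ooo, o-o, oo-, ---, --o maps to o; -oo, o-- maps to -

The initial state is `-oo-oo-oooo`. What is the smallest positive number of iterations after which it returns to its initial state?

11

o-oo-oo-ooo
oo-oo-oo-oo
ooo-oo-oo-o
oooo-oo-oo-
-oooo-oo-oo
o-oooo-oo-o
oo-oooo-oo-
-oo-oooo-oo
o-oo-oooo-o
oo-oo-oooo-
-oo-oo-oooo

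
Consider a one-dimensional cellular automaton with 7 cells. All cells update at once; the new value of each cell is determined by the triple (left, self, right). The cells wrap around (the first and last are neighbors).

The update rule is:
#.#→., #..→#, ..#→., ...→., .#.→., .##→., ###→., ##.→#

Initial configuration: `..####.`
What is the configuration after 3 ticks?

.....##
#.....#
##.....

##.....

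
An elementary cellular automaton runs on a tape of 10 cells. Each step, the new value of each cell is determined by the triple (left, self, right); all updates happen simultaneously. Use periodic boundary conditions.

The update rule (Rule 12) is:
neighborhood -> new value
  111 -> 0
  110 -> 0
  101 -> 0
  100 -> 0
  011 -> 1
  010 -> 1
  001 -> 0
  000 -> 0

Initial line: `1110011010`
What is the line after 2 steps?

1000010010
1000010010

1000010010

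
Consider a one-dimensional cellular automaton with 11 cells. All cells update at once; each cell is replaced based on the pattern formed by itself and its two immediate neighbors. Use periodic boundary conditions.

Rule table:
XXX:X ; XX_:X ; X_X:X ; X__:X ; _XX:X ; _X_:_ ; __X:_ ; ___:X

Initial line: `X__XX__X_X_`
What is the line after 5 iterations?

XXXXXXXXXX_

_X_XXX__X_X
X_XXXXX__X_
_XXXXXXX__X
XXXXXXXXX__
XXXXXXXXXX_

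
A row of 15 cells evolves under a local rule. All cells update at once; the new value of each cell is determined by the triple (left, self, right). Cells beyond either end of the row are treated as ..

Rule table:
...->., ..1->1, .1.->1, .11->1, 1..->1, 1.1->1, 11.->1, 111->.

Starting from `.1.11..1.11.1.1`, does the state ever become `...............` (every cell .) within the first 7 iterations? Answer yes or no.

no

111111111111111
1.............1
11...........11
111.........111
1.11.......11.1
11111.....11111
1...11...11...1
iteration 7 is 1...11...11...1, still not uniform .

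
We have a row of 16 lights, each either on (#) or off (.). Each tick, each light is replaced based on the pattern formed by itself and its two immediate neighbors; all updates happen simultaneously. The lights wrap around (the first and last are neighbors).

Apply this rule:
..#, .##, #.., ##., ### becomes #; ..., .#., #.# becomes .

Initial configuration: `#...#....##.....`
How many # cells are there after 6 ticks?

14

.#.#.#..####...#
......#######.#.
.....########..#
#...###########.
.#.############.
#..#############
count of #: 14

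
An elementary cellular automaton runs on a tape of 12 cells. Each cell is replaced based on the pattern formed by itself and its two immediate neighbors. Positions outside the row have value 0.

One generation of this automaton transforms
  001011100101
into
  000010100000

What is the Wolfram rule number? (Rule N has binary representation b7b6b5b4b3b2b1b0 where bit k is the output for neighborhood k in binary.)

position 5: 111 → 0  (bit 7 = 0)
position 6: 110 → 1  (bit 6 = 1)
position 3: 101 → 0  (bit 5 = 0)
position 7: 100 → 0  (bit 4 = 0)
position 4: 011 → 1  (bit 3 = 1)
position 2: 010 → 0  (bit 2 = 0)
position 1: 001 → 0  (bit 1 = 0)
position 0: 000 → 0  (bit 0 = 0)
bits b7..b0 = 01001000 = 72

72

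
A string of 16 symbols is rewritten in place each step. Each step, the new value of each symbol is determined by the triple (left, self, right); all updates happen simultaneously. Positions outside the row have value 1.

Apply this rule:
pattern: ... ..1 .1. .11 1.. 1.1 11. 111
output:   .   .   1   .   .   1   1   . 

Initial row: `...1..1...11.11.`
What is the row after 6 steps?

...1..1......1..

step 1: ...1..1....11.11
step 2: ...1..1.....11..
step 3: ...1..1......1..
step 4: ...1..1......1..  (fixed point — unchanged through step 6)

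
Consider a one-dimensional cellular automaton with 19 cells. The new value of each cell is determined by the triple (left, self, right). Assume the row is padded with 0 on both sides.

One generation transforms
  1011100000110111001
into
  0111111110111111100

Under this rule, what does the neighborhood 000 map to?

1

At position 6 the neighborhood is 000; the next row has 1 there.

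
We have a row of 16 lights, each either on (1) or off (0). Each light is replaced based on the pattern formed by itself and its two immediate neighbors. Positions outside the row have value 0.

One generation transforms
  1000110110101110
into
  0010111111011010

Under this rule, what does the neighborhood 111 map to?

0

At position 13 the neighborhood is 111; the next row has 0 there.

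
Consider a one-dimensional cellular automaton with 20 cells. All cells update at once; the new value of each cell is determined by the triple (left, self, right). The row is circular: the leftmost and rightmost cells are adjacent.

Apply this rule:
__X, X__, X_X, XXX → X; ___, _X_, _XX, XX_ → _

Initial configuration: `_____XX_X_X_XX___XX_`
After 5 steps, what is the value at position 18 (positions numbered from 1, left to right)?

step 1: ____X__X_X_X__X_X__X
step 2: X__X_XX_X_X_XX_X_XX_
step 3: _XX_X__X_X_X__X_X__X
step 4: X__X_XX_X_X_XX_X_XX_  (repeats step 2; period 2)
step 5: _XX_X__X_X_X__X_X__X
position 18 holds _

_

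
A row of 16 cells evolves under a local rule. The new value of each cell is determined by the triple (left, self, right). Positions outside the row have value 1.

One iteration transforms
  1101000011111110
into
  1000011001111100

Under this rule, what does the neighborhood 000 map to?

At position 5 the neighborhood is 000; the next row has 1 there.

1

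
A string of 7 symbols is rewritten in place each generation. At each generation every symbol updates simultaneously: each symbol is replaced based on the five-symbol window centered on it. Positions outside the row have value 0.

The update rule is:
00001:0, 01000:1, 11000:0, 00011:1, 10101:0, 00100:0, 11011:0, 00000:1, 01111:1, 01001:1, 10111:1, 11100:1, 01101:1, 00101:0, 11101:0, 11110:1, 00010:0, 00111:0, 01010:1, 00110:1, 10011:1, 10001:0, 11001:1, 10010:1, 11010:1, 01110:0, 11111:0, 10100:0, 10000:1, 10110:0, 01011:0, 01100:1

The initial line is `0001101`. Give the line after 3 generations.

generation 1: 1011110
generation 2: 0011110
generation 3: 0101110

0101110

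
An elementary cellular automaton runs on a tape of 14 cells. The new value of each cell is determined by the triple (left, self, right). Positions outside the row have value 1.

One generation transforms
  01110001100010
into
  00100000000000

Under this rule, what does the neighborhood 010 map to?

At position 12 the neighborhood is 010; the next row has 0 there.

0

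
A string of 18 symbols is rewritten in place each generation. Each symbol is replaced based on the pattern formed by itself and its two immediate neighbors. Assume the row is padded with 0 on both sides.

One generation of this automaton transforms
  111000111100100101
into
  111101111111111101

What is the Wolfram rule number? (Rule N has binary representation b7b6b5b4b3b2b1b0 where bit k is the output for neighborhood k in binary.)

222

position 1: 111 → 1  (bit 7 = 1)
position 2: 110 → 1  (bit 6 = 1)
position 16: 101 → 0  (bit 5 = 0)
position 3: 100 → 1  (bit 4 = 1)
position 0: 011 → 1  (bit 3 = 1)
position 12: 010 → 1  (bit 2 = 1)
position 5: 001 → 1  (bit 1 = 1)
position 4: 000 → 0  (bit 0 = 0)
bits b7..b0 = 11011110 = 222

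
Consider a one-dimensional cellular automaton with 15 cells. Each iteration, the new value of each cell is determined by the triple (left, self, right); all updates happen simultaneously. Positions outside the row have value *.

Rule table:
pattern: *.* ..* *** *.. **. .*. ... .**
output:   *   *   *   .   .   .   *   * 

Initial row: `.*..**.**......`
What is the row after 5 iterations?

iteration 1: *..**.**..*****
iteration 2: ..**.**..******
iteration 3: .**.**..*******
iteration 4: **.**..********
iteration 5: *.**..*********

*.**..*********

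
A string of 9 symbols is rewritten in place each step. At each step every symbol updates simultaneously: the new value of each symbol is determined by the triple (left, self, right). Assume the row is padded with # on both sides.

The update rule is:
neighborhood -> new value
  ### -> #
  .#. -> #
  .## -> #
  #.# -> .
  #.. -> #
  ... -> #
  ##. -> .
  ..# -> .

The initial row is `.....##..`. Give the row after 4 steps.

#..#.#.#.

####.#.#.
###..#.#.
##.#.#.#.
#..#.#.#.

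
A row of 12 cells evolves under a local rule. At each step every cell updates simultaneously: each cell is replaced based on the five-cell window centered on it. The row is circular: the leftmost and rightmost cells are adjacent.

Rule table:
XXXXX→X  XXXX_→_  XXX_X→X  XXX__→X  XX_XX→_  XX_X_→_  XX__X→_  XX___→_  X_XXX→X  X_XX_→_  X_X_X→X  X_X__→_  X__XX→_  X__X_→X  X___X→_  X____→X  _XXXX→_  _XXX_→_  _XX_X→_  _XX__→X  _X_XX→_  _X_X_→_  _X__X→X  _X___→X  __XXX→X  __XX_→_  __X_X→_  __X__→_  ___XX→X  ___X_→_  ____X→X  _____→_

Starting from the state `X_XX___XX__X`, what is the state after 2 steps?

_X__XX___XX_

___X__X_X___
_X__XX___XX_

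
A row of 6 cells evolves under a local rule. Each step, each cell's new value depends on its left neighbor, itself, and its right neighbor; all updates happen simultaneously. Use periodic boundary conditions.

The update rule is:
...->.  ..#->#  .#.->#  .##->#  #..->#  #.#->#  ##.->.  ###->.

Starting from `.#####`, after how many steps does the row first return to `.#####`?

3

##....
#.#..#
.#####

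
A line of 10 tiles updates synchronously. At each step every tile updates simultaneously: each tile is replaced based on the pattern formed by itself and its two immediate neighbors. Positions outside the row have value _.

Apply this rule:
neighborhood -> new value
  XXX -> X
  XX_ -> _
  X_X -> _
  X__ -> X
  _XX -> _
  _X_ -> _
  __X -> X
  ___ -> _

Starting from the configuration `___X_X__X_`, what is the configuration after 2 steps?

__X___XX_X
_X_X_X____

_X_X_X____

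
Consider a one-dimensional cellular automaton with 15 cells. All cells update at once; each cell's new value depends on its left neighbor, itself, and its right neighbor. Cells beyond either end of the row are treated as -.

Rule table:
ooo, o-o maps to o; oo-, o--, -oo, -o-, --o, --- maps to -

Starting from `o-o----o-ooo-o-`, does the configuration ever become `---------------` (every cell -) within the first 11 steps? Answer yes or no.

-o------o-o-o--
---------o-o---
----------o----
---------------
all cells are - at step 4

yes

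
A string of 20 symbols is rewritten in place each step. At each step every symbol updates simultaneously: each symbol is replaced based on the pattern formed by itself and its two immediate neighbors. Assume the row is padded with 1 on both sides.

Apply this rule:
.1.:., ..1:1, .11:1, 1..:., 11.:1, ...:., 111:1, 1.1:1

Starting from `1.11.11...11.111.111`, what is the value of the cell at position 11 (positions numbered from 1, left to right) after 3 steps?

1

1111111..11111111111
1111111.111111111111
11111111111111111111
position 11 holds 1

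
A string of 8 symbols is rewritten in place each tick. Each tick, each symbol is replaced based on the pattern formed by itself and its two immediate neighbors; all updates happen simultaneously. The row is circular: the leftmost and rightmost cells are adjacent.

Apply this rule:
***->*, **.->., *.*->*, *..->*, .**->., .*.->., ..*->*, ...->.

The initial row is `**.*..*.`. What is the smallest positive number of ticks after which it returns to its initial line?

tick 1: ..*.**.*
tick 2: **.*..*.

2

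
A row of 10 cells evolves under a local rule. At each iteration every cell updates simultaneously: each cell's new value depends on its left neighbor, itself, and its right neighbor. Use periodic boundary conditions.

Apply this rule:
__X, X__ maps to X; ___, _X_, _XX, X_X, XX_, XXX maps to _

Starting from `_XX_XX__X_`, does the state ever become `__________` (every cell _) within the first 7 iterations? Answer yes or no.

iteration 1: X_____XX_X
iteration 2: _X___X____
iteration 3: X_X_X_X___
iteration 4: _______X_X
iteration 5: X_____X___
iteration 6: _X___X_X_X
iteration 7: __X_X_____
iteration 7 is __X_X_____, still not uniform _

no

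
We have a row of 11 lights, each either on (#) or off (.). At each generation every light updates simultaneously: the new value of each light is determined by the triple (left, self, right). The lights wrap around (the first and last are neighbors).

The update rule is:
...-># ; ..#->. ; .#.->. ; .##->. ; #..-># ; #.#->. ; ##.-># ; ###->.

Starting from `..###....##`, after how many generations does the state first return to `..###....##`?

22

#...####..#
###....##..
..####..##.
#....##..##
####..##...
...##..###.
##..##...##
.##..###...
..##...####
#..###....#
##...####..
.###....##.
...####..##
##....##..#
.####..##..
....##..###
###..##...#
..##..###..
#..##...###
##..###....
.##...####.
..###....##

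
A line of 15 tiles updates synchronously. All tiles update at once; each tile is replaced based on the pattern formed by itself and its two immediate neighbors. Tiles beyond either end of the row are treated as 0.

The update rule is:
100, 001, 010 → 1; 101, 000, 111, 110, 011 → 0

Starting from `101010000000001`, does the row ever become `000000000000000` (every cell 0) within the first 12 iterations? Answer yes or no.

no

101011000000011
101000100000100
101101110001110
100000001010001
110000011011011
001000100000000
011101110000000
100000001000000
110000011100000
001000100010000
011101110111000
100000000000100
iteration 12 is 100000000000100, still not uniform 0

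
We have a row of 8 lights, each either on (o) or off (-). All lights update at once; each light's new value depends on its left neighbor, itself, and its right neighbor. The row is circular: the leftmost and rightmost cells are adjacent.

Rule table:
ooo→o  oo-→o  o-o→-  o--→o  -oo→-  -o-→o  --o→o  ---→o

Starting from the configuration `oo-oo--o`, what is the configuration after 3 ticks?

o-oo--oo

tick 1: oo--ooo-
tick 2: -ooo-oo-
tick 3: o-oo--oo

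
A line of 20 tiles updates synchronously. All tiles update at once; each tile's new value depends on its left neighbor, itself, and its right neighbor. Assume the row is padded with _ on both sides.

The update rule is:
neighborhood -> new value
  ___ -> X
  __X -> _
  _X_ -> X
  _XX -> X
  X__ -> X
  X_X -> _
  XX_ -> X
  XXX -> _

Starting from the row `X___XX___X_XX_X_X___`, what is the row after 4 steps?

X_X_XX_X_X_XX_X_XX_X

XXX_XXXX_X_XX_X_XXXX
X_X_X__X_X_XX_X_X__X
X_X_XX_X_X_XX_X_XX_X
X_X_XX_X_X_XX_X_XX_X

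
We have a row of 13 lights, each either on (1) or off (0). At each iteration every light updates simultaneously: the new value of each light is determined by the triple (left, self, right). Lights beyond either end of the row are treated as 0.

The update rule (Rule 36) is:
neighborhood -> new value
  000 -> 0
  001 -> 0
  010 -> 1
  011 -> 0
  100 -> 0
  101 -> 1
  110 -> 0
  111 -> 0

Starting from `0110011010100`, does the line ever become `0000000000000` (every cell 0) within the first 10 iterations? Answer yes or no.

0000000111100
0000000000000
all cells are 0 at iteration 2

yes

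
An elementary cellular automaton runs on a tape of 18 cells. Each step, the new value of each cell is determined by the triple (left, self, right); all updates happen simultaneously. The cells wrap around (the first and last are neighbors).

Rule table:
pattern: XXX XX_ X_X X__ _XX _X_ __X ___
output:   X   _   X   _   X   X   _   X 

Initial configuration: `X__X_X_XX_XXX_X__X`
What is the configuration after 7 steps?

XX_XXX_XX__X_XXXXX

step 1: ___XXXXX_XXX_XX__X
step 2: _X_XXXX_XXX_XX___X
step 3: XXXXXX_XXX_XX__X_X
step 4: XXXXX_XXX_XX___XXX
step 5: XXXX_XXX_XX__X_XXX
step 6: XXX_XXX_XX___XXXXX
step 7: XX_XXX_XX__X_XXXXX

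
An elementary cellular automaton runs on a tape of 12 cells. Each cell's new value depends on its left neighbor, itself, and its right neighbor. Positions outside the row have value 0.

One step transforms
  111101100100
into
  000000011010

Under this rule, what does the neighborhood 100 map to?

1

At position 7 the neighborhood is 100; the next row has 1 there.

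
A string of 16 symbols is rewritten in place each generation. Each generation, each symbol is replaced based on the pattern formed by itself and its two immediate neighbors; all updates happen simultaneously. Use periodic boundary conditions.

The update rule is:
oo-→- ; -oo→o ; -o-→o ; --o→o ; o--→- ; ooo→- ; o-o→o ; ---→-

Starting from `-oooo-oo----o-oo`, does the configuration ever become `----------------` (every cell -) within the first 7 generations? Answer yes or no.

oo---oo----oooo-
o---oo----oo---o
---oo----oo---oo
--oo----oo---oo-
-oo----oo---oo--
oo----oo---oo---
o----oo---oo---o
generation 7 is o----oo---oo---o, still not uniform -

no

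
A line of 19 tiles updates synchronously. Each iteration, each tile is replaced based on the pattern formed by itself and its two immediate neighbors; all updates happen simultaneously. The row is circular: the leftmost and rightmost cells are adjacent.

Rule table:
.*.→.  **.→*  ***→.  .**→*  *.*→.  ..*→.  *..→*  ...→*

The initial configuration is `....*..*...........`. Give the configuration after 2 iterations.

..**..*.*..........

iteration 1: ***..*..***********
iteration 2: ..**..*.*..........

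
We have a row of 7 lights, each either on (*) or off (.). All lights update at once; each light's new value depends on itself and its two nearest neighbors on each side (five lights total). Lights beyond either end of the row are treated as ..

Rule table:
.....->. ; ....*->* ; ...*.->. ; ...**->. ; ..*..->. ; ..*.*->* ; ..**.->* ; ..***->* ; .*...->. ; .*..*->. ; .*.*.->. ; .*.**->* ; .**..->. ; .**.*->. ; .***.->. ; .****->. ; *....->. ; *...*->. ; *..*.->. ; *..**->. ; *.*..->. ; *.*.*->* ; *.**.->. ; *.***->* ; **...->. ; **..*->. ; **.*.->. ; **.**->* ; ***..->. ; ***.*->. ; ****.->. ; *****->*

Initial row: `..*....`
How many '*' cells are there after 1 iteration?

1

*......
count of *: 1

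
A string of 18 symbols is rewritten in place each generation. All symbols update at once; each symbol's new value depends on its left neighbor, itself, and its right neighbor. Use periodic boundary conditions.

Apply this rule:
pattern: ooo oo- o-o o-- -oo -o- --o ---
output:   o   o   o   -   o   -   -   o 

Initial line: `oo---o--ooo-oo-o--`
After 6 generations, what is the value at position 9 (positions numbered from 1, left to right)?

o

oo-o----ooooooo---
ooo--oo-ooooooo-o-
ooo--ooooooooooo-o
ooo--ooooooooooooo
ooo--ooooooooooooo  (fixed point — unchanged through generation 6)
position 9 holds o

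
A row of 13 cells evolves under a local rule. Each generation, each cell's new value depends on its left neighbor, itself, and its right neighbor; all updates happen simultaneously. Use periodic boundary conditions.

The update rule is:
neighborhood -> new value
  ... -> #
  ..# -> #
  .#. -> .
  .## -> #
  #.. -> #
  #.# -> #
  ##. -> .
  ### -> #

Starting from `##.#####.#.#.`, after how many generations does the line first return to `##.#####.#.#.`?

generation 1: #.#####.#.#.#
generation 2: .#####.#.#.##
generation 3: #####.#.#.##.
generation 4: ####.#.#.##.#
generation 5: ###.#.#.##.##
generation 6: ##.#.#.##.###
generation 7: #.#.#.##.####
generation 8: .#.#.##.#####
generation 9: #.#.##.#####.
generation 10: .#.##.#####.#
generation 11: #.##.#####.#.
generation 12: .##.#####.#.#
generation 13: ##.#####.#.#.

13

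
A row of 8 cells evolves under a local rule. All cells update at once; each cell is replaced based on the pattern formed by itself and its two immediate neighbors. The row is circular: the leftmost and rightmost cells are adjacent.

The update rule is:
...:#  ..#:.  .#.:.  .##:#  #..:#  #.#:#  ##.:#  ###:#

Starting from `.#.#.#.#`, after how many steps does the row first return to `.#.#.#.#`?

2

step 1: #.#.#.#.
step 2: .#.#.#.#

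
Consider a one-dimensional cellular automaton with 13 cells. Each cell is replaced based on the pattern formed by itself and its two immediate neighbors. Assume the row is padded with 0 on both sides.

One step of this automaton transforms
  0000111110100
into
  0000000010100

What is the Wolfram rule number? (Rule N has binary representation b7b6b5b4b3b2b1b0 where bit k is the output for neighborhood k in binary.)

position 5: 111 → 0  (bit 7 = 0)
position 8: 110 → 1  (bit 6 = 1)
position 9: 101 → 0  (bit 5 = 0)
position 11: 100 → 0  (bit 4 = 0)
position 4: 011 → 0  (bit 3 = 0)
position 10: 010 → 1  (bit 2 = 1)
position 3: 001 → 0  (bit 1 = 0)
position 0: 000 → 0  (bit 0 = 0)
bits b7..b0 = 01000100 = 68

68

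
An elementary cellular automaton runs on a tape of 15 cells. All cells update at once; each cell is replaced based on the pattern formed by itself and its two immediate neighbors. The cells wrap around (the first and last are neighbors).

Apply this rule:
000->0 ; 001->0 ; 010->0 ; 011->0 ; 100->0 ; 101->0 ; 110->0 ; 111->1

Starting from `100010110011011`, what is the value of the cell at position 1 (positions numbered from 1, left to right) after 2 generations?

0

000000000000001
000000000000000
position 1 holds 0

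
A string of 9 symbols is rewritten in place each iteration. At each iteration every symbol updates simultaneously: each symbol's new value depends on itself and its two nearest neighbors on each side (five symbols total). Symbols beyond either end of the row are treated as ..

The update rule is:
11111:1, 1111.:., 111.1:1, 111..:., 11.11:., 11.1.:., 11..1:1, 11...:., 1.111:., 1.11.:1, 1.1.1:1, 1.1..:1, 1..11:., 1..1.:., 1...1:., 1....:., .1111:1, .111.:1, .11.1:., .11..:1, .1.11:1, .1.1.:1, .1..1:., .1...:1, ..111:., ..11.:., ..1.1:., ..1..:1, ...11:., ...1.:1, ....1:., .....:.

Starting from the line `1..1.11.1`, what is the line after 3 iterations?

.1......1

1...11..1
11...11.1
.1......1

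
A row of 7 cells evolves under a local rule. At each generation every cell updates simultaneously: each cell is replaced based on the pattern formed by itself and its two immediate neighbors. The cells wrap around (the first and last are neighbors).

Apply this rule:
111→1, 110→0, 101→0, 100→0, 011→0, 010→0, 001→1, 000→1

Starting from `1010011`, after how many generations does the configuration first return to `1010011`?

0000101
0111000
1010011

3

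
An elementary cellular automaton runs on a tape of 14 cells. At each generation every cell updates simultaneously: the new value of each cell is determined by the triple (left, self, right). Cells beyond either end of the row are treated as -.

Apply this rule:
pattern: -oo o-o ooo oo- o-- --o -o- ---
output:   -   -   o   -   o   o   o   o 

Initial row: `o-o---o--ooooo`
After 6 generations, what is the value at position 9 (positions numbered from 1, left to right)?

o-ooooooo-ooo-
o--ooooo---o-o
ooo-ooo-oooo-o
-o---o---oo--o
ooooooooo--ooo
-ooooooo-oo-o-
position 9 holds -

-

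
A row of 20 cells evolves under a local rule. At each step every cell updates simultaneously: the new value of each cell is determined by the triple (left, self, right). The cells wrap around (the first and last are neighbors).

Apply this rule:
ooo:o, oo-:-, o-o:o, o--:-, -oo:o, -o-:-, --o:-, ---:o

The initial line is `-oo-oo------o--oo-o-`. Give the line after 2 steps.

--oo---ooo--oo--o--o

-o-oo--oooo----o-o--
--oo---ooo--oo--o--o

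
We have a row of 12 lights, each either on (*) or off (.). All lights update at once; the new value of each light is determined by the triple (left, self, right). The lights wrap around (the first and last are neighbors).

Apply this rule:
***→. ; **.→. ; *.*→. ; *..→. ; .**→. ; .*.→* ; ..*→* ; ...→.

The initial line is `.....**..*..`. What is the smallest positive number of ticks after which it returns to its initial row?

....*...**..
...**..*....
..*...**....
.**..*......
*...**......
*..*.......*
..**......*.
.*.......**.
**......*...
.......**..*
......*...**
.....**..*..

12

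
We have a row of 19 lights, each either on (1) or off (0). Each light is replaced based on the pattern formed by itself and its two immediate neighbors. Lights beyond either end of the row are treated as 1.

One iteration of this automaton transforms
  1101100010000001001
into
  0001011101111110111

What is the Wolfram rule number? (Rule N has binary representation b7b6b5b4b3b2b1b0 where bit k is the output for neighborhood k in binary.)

position 0: 111 → 0  (bit 7 = 0)
position 1: 110 → 0  (bit 6 = 0)
position 2: 101 → 0  (bit 5 = 0)
position 5: 100 → 1  (bit 4 = 1)
position 3: 011 → 1  (bit 3 = 1)
position 8: 010 → 0  (bit 2 = 0)
position 7: 001 → 1  (bit 1 = 1)
position 6: 000 → 1  (bit 0 = 1)
bits b7..b0 = 00011011 = 27

27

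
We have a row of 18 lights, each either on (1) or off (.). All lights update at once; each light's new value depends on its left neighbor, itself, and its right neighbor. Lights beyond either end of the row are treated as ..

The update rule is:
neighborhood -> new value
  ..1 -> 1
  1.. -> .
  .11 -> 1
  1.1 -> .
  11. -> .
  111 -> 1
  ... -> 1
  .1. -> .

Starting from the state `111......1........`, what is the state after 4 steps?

111111..1111111..1

step 1: 11..11111..1111111
step 2: 1..11111..1111111.
step 3: ..11111..1111111..
step 4: 111111..1111111..1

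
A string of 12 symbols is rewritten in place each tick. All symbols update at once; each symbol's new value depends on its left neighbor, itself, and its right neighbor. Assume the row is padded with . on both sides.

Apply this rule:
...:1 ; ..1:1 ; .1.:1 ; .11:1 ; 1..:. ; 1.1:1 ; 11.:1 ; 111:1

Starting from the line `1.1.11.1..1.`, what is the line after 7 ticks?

11111111.11.
11111111111.
11111111111.  (fixed point — unchanged through tick 7)

11111111111.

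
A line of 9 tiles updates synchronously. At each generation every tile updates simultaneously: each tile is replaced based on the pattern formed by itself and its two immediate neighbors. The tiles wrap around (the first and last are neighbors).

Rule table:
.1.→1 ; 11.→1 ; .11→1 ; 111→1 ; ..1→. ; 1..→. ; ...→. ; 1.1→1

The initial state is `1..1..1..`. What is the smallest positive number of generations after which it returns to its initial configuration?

1..1..1..

1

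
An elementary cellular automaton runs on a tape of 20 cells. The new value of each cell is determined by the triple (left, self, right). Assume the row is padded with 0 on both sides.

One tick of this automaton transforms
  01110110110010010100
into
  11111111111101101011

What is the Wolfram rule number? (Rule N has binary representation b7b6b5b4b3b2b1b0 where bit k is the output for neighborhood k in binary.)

position 2: 111 → 1  (bit 7 = 1)
position 3: 110 → 1  (bit 6 = 1)
position 4: 101 → 1  (bit 5 = 1)
position 10: 100 → 1  (bit 4 = 1)
position 1: 011 → 1  (bit 3 = 1)
position 12: 010 → 0  (bit 2 = 0)
position 0: 001 → 1  (bit 1 = 1)
position 19: 000 → 1  (bit 0 = 1)
bits b7..b0 = 11111011 = 251

251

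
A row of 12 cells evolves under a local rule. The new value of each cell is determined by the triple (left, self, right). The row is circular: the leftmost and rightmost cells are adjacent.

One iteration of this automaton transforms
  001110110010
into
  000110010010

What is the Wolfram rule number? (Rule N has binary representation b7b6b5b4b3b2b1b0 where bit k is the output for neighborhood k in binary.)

position 3: 111 → 1  (bit 7 = 1)
position 4: 110 → 1  (bit 6 = 1)
position 5: 101 → 0  (bit 5 = 0)
position 8: 100 → 0  (bit 4 = 0)
position 2: 011 → 0  (bit 3 = 0)
position 10: 010 → 1  (bit 2 = 1)
position 1: 001 → 0  (bit 1 = 0)
position 0: 000 → 0  (bit 0 = 0)
bits b7..b0 = 11000100 = 196

196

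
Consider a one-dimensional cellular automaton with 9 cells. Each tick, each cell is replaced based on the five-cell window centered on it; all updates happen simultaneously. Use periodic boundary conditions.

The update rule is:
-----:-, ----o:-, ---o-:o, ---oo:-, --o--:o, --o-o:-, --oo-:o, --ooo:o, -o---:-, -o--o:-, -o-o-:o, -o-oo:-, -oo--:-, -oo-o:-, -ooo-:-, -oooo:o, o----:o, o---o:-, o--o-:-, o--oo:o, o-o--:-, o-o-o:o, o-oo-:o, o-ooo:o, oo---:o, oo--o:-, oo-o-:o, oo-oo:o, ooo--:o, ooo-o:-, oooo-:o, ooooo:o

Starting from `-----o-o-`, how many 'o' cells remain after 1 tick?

o---o-o--
count of o: 3

3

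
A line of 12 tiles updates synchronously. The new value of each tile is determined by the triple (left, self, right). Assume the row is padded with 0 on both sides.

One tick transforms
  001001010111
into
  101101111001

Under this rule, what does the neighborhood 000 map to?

At position 0 the neighborhood is 000; the next row has 1 there.

1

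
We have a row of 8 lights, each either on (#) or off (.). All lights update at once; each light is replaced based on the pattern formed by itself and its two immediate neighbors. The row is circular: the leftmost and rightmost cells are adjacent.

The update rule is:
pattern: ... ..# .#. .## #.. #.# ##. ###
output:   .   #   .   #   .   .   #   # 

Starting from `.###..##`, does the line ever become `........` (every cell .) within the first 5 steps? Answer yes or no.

.###.###
.###.###  (fixed point — unchanged through step 5)
step 5 is .###.###, still not uniform .

no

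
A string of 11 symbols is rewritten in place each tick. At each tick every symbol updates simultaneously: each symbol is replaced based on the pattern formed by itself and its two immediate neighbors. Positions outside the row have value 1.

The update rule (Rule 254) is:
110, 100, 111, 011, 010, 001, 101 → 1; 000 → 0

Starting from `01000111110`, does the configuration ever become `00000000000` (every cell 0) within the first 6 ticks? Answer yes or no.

no

11101111111
11111111111
11111111111  (fixed point — unchanged through tick 6)
tick 6 is 11111111111, still not uniform 0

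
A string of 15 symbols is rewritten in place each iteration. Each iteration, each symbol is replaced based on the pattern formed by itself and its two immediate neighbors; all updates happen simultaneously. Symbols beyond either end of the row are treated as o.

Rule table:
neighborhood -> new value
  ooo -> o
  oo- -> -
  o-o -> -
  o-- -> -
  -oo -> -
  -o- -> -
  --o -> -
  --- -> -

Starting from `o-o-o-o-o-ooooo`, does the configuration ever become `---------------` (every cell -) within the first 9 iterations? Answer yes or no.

iteration 1: -----------oooo
iteration 2: ------------ooo
iteration 3: -------------oo
iteration 4: --------------o
iteration 5: ---------------
all cells are - at iteration 5

yes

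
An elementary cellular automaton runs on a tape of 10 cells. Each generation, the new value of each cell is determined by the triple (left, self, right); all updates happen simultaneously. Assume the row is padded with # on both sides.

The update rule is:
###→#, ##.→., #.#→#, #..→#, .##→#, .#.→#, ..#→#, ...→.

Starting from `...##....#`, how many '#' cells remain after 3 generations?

#.##.#..##
.##.######
##.#######
count of #: 9

9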